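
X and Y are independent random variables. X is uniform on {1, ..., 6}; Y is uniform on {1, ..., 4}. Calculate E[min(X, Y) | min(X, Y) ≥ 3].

27/8

Outcomes with min(X, Y) ≥ 3: (3,3), (3,4), (4,3), (4,4), (5,3), (5,4), (6,3), (6,4), each with probability 1/24.
E[min(X, Y) | min(X, Y) ≥ 3] = (3 + 3 + 3 + 4 + 3 + 4 + 3 + 4) / 8 = 27/8.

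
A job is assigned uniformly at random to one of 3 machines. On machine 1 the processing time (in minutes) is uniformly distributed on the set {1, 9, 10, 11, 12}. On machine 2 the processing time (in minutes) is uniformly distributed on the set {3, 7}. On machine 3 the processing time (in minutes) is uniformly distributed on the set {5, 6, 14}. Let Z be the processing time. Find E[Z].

329/45

E[Z | machine 1] = (1+9+10+11+12)/5 = 43/5.
E[Z | machine 2] = (3+7)/2 = 5.
E[Z | machine 3] = (5+6+14)/3 = 25/3.
By the law of total expectation,
E[Z] = (1/3)·(43/5) + (1/3)·(5) + (1/3)·(25/3) = 329/45.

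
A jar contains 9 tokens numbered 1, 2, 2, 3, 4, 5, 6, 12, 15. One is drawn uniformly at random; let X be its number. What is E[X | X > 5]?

11

P(X > 5) = 1/3.
Σ over the event: 6·1/9 + 12·1/9 + 15·1/9 = 11/3.
E[X | X > 5] = (11/3) / (1/3) = 11.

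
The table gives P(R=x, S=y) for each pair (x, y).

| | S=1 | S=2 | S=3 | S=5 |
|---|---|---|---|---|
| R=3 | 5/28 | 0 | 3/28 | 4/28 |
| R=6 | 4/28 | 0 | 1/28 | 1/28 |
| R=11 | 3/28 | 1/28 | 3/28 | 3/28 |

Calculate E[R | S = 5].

P(S = 5) = 2/7.
Σ R·P over the event = 3·(4/28) + 6·(1/28) + 11·(3/28) = 51/28.
E[R | S = 5] = (51/28) / (2/7) = 51/8.

51/8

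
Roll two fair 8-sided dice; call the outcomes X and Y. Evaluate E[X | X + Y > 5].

134/27

P(X + Y > 5) = 27/32.
Summing X·P(x,y) over outcomes with X + Y > 5 gives 67/16.
E[X | X + Y > 5] = (67/16) / (27/32) = 134/27.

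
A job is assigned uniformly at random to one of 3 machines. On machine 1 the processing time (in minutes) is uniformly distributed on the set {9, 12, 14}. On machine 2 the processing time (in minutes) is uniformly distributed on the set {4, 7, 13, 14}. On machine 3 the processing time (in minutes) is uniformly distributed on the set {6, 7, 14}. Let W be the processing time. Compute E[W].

E[W | machine 1] = (9+12+14)/3 = 35/3.
E[W | machine 2] = (4+7+13+14)/4 = 19/2.
E[W | machine 3] = (6+7+14)/3 = 9.
E[W] = (1/3)·(35/3) + (1/3)·(19/2) + (1/3)·(9) = 181/18.

181/18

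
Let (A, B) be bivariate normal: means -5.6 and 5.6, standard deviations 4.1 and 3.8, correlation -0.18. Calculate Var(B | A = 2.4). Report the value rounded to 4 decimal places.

Var(B | A=x) = (1 − ρ²)·σ_B².
Var(B | A=2.4) = (3.8)²·(1 − (-0.18)²) = 14.44·0.9676 = 13.9721.

13.9721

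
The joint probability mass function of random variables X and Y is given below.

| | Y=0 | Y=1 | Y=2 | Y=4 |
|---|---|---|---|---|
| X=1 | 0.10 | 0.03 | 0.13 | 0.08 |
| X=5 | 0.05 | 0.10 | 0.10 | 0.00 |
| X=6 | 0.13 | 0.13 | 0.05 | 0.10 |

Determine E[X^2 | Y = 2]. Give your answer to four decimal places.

15.8214

P(Y = 2) = 0.28.
Σ X^2·P over the event = 1·(0.13) + 25·(0.10) + 36·(0.05) = 4.43.
E[X^2 | Y = 2] = (4.43) / (0.28) = 15.8214.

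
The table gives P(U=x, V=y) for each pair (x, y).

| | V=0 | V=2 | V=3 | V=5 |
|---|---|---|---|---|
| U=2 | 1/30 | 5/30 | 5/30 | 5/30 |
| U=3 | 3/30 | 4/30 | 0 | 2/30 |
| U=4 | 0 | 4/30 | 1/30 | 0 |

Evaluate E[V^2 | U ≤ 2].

P(U ≤ 2) = 8/15.
Summing V^2·P(U=x,V=y) over the conditioning event gives 19/3.
E[V^2 | U ≤ 2] = (19/3) / (8/15) = 95/8.

95/8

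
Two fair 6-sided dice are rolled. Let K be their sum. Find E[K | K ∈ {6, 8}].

P(K ∈ {6, 8}) = 5/18.
Σ over the event: 6·5/36 + 8·5/36 = 35/18.
E[K | K ∈ {6, 8}] = (35/18) / (5/18) = 7.

7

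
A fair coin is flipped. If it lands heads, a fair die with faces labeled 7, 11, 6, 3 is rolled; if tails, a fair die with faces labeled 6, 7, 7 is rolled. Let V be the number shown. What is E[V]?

161/24

E[V | heads] = (7+11+6+3)/4 = 27/4.
E[V | tails] = (6+7+7)/3 = 20/3.
By the law of total expectation,
E[V] = (1/2)·(27/4) + (1/2)·(20/3) = 161/24.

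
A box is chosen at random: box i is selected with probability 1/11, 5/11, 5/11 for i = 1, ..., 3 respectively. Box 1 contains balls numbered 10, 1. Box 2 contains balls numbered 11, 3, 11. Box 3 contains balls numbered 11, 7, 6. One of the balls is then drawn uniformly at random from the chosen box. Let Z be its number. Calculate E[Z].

523/66

E[Z | box 1] = (10+1)/2 = 11/2.
E[Z | box 2] = (11+3+11)/3 = 25/3.
E[Z | box 3] = (11+7+6)/3 = 8.
E[Z] = (1/11)·(11/2) + (5/11)·(25/3) + (5/11)·(8) = 523/66.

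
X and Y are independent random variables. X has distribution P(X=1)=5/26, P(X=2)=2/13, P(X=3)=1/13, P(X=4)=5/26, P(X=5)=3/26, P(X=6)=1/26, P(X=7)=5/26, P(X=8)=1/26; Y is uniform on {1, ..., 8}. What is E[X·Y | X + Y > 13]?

P(X + Y > 13) = 7/104.
Summing XY·P(x,y) over outcomes with X + Y > 13 gives 57/16.
E[X·Y | X + Y > 13] = (57/16) / (7/104) = 741/14.

741/14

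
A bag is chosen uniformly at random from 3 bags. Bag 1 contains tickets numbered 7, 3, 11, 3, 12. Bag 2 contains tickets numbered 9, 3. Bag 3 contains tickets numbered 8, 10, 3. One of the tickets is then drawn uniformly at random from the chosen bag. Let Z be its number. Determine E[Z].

101/15

E[Z | bag 1] = (7+3+11+3+12)/5 = 36/5.
E[Z | bag 2] = (9+3)/2 = 6.
E[Z | bag 3] = (8+10+3)/3 = 7.
E[Z] = (1/3)·(36/5) + (1/3)·(6) + (1/3)·(7) = 101/15.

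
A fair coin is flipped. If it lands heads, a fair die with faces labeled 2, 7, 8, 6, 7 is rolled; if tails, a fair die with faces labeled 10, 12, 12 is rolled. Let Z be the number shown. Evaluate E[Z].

26/3

E[Z | heads] = (2+7+8+6+7)/5 = 6.
E[Z | tails] = (10+12+12)/3 = 34/3.
E[Z] = (1/2)·(6) + (1/2)·(34/3) = 26/3.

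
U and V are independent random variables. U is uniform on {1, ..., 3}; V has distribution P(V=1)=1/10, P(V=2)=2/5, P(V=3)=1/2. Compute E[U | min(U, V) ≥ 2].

P(min(U, V) ≥ 2) = 3/5.
Summing U·P(x,y) over outcomes with min(U, V) ≥ 2 gives 3/2.
E[U | min(U, V) ≥ 2] = (3/2) / (3/5) = 5/2.

5/2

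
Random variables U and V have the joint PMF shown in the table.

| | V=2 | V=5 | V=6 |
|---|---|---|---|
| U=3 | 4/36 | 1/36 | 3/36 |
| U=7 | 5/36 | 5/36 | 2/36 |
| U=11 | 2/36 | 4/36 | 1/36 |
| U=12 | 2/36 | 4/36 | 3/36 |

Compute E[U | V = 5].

P(V = 5) = 7/18.
Summing U·P(U=x,V=y) over the conditioning event gives 65/18.
E[U | V = 5] = (65/18) / (7/18) = 65/7.

65/7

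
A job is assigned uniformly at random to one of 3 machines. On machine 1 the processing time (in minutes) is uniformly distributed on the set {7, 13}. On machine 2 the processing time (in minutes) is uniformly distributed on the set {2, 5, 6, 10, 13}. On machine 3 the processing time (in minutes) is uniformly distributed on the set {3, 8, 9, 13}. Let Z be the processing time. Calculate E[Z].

E[Z | machine 1] = (7+13)/2 = 10.
E[Z | machine 2] = (2+5+6+10+13)/5 = 36/5.
E[Z | machine 3] = (3+8+9+13)/4 = 33/4.
By the law of total expectation,
E[Z] = (1/3)·(10) + (1/3)·(36/5) + (1/3)·(33/4) = 509/60.

509/60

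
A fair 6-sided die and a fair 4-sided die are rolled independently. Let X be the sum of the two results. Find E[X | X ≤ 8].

P(X ≤ 8) = 7/8.
Σ over the event: 2·1/24 + 3·1/12 + 4·1/8 + 5·1/6 + 6·1/6 + 7·1/6 + 8·1/8 = 29/6.
E[X | X ≤ 8] = (29/6) / (7/8) = 116/21.

116/21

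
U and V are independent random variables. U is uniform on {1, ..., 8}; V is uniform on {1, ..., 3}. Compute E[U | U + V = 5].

Outcomes with U + V = 5: (2,3), (3,2), (4,1), each with probability 1/24.
E[U | U + V = 5] = (2 + 3 + 4) / 3 = 3.

3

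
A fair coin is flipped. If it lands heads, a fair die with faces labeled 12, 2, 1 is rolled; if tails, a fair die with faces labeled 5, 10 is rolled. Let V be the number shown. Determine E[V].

E[V | heads] = (12+2+1)/3 = 5.
E[V | tails] = (5+10)/2 = 15/2.
By the law of total expectation,
E[V] = (1/2)·(5) + (1/2)·(15/2) = 25/4.

25/4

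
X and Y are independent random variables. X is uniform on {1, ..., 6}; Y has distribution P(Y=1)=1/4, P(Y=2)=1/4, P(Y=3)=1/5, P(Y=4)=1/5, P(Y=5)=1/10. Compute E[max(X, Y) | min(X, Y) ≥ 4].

46/9

P(min(X, Y) ≥ 4) = 3/20.
Summing max(X,Y)·P(x,y) over outcomes with min(X, Y) ≥ 4 gives 23/30.
E[max(X, Y) | min(X, Y) ≥ 4] = (23/30) / (3/20) = 46/9.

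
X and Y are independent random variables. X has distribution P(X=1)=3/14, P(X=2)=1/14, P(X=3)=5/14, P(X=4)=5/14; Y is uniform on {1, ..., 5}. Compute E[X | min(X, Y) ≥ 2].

P(min(X, Y) ≥ 2) = 22/35.
Summing X·P(x,y) over outcomes with min(X, Y) ≥ 2 gives 74/35.
E[X | min(X, Y) ≥ 2] = (74/35) / (22/35) = 37/11.

37/11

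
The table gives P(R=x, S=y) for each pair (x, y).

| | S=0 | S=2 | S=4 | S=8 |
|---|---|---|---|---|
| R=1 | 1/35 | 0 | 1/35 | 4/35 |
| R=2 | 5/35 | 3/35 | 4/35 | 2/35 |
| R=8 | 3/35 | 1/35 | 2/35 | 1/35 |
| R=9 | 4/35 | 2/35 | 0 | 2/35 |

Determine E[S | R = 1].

6

P(R = 1) = 6/35.
Σ S·P over the event = 0·(1/35) + 4·(1/35) + 8·(4/35) = 36/35.
E[S | R = 1] = (36/35) / (6/35) = 6.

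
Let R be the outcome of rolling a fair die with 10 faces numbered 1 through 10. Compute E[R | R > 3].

7

Given R > 3, R is equally likely to be any of {4, 5, 6, 7, 8, 9, 10}.
E[R | R > 3] = (4 + 5 + 6 + 7 + 8 + 9 + 10) / 7 = 7.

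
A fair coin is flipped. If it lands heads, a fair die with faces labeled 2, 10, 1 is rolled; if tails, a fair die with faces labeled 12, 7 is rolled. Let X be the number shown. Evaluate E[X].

83/12

E[X | heads] = (2+10+1)/3 = 13/3.
E[X | tails] = (12+7)/2 = 19/2.
By the law of total expectation,
E[X] = (1/2)·(13/3) + (1/2)·(19/2) = 83/12.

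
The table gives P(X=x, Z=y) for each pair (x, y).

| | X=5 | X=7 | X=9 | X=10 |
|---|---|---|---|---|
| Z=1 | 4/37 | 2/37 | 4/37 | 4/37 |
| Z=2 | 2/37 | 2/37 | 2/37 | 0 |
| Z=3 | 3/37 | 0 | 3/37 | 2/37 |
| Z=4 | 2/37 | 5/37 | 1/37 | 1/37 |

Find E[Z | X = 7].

26/9

P(X = 7) = 9/37.
Σ Z·P over the event = 1·(2/37) + 2·(2/37) + 4·(5/37) = 26/37.
E[Z | X = 7] = (26/37) / (9/37) = 26/9.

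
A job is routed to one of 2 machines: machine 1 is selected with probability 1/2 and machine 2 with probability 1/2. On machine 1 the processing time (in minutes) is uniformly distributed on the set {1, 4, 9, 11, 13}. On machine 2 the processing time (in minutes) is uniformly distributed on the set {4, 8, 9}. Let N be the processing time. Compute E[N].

73/10

E[N | machine 1] = (1+4+9+11+13)/5 = 38/5.
E[N | machine 2] = (4+8+9)/3 = 7.
E[N] = (1/2)·(38/5) + (1/2)·(7) = 73/10.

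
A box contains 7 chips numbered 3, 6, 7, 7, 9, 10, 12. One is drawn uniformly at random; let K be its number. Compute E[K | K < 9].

P(K < 9) = 4/7.
Σ over the event: 3·1/7 + 6·1/7 + 7·2/7 = 23/7.
E[K | K < 9] = (23/7) / (4/7) = 23/4.

23/4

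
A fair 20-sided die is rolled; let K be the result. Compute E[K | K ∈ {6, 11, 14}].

31/3

P(K ∈ {6, 11, 14}) = 3/20.
Σ over the event: 6·1/20 + 11·1/20 + 14·1/20 = 31/20.
E[K | K ∈ {6, 11, 14}] = (31/20) / (3/20) = 31/3.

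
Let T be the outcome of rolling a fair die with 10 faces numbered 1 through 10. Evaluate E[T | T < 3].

3/2

Given T < 3, T is equally likely to be any of {1, 2}.
E[T | T < 3] = (1 + 2) / 2 = 3/2.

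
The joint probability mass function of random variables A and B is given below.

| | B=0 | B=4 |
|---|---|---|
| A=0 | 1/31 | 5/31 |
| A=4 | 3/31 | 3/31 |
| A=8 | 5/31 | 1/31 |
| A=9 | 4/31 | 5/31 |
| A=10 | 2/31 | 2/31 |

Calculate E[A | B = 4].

P(B = 4) = 16/31.
Σ A·P over the event = 0·(5/31) + 4·(3/31) + 8·(1/31) + 9·(5/31) + 10·(2/31) = 85/31.
E[A | B = 4] = (85/31) / (16/31) = 85/16.

85/16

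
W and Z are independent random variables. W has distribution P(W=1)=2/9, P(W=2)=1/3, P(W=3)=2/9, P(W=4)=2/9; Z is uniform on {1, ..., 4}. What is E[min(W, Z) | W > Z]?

P(W > Z) = 13/36.
Summing min(W,Z)·P(x,y) over outcomes with W > Z gives 7/12.
E[min(W, Z) | W > Z] = (7/12) / (13/36) = 21/13.

21/13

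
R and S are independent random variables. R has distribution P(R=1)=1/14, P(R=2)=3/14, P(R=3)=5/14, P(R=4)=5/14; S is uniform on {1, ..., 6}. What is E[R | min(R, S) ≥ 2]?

P(min(R, S) ≥ 2) = 65/84.
Summing R·P(x,y) over outcomes with min(R, S) ≥ 2 gives 205/84.
E[R | min(R, S) ≥ 2] = (205/84) / (65/84) = 41/13.

41/13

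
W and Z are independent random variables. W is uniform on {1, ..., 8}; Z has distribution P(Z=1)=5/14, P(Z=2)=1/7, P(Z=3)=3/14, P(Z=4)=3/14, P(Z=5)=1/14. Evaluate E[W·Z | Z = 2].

P(Z = 2) = 1/7.
Summing WZ·P(x,y) over outcomes with Z = 2 gives 9/7.
E[W·Z | Z = 2] = (9/7) / (1/7) = 9.

9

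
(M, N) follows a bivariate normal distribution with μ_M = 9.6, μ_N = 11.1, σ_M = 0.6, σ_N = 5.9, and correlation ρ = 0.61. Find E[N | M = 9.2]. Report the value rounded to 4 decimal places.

8.7007

E[N | M=x] = μ_N + ρ(σ_N/σ_M)(x − μ_M) for jointly normal variables.
E[N | M=9.2] = 11.1 + (0.61)·(5.9/0.6)·(9.2 − (9.6)) = 11.1 + (5.9983)·(-0.4) = 8.7007.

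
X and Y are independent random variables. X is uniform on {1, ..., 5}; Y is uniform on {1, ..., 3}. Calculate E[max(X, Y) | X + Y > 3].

11/3

P(X + Y > 3) = 4/5.
Summing max(X,Y)·P(x,y) over outcomes with X + Y > 3 gives 44/15.
E[max(X, Y) | X + Y > 3] = (44/15) / (4/5) = 11/3.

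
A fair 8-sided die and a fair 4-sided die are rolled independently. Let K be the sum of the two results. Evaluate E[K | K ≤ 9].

80/13

P(K ≤ 9) = 13/16.
Σ over the event: 2·1/32 + 3·1/16 + 4·3/32 + 5·1/8 + 6·1/8 + 7·1/8 + 8·1/8 + 9·1/8 = 5.
E[K | K ≤ 9] = (5) / (13/16) = 80/13.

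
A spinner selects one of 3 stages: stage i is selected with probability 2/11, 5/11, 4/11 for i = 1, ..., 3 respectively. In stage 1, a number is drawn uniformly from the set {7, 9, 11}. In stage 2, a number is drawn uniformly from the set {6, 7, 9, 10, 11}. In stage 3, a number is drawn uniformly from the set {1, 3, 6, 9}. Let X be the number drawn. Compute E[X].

80/11

E[X | stage 1] = (7+9+11)/3 = 9.
E[X | stage 2] = (6+7+9+10+11)/5 = 43/5.
E[X | stage 3] = (1+3+6+9)/4 = 19/4.
By the law of total expectation,
E[X] = (2/11)·(9) + (5/11)·(43/5) + (4/11)·(19/4) = 80/11.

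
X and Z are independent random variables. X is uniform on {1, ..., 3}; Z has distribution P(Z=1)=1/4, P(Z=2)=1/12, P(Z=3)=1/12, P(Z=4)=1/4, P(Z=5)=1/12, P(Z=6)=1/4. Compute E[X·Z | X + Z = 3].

P(X + Z = 3) = 1/9.
Summing XZ·P(x,y) over outcomes with X + Z = 3 gives 2/9.
E[X·Z | X + Z = 3] = (2/9) / (1/9) = 2.

2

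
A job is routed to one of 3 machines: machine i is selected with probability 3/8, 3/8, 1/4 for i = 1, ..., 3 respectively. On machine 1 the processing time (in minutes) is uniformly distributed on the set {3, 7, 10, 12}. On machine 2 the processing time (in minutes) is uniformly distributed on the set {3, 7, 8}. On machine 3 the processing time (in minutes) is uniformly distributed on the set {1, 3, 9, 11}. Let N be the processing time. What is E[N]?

27/4

E[N | machine 1] = (3+7+10+12)/4 = 8.
E[N | machine 2] = (3+7+8)/3 = 6.
E[N | machine 3] = (1+3+9+11)/4 = 6.
E[N] = (3/8)·(8) + (3/8)·(6) + (1/4)·(6) = 27/4.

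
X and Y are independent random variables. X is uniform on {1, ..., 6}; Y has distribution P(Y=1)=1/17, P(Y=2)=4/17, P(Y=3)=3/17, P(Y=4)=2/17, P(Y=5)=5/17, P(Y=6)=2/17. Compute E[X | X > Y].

P(X > Y) = 13/34.
Summing X·P(x,y) over outcomes with X > Y gives 63/34.
E[X | X > Y] = (63/34) / (13/34) = 63/13.

63/13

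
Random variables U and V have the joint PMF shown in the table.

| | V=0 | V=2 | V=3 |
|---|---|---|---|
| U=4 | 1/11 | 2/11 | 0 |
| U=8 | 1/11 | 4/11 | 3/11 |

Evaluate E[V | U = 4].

4/3

P(U = 4) = 3/11.
Σ V·P over the event = 0·(1/11) + 2·(2/11) = 4/11.
E[V | U = 4] = (4/11) / (3/11) = 4/3.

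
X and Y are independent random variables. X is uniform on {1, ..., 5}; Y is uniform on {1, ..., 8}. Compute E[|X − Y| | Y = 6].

P(Y = 6) = 1/8.
Summing |X−Y|·P(x,y) over outcomes with Y = 6 gives 3/8.
E[|X − Y| | Y = 6] = (3/8) / (1/8) = 3.

3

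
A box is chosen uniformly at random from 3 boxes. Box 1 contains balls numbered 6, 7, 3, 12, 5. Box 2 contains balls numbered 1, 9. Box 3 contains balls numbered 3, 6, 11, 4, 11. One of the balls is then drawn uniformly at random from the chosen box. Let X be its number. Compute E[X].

E[X | box 1] = (6+7+3+12+5)/5 = 33/5.
E[X | box 2] = (1+9)/2 = 5.
E[X | box 3] = (3+6+11+4+11)/5 = 7.
E[X] = (1/3)·(33/5) + (1/3)·(5) + (1/3)·(7) = 31/5.

31/5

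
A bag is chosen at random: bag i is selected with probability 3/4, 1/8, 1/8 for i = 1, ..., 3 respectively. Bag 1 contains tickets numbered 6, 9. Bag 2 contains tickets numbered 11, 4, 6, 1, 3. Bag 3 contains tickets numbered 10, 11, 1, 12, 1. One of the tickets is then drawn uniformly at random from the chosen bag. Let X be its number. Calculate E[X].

E[X | bag 1] = (6+9)/2 = 15/2.
E[X | bag 2] = (11+4+6+1+3)/5 = 5.
E[X | bag 3] = (10+11+1+12+1)/5 = 7.
By the law of total expectation,
E[X] = (3/4)·(15/2) + (1/8)·(5) + (1/8)·(7) = 57/8.

57/8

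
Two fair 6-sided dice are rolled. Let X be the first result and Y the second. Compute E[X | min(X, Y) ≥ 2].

P(min(X, Y) ≥ 2) = 25/36.
Summing X·P(x,y) over outcomes with min(X, Y) ≥ 2 gives 25/9.
E[X | min(X, Y) ≥ 2] = (25/9) / (25/36) = 4.

4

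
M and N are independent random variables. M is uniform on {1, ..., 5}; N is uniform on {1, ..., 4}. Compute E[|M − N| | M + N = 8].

P(M + N = 8) = 1/10.
Summing |M−N|·P(x,y) over outcomes with M + N = 8 gives 1/10.
E[|M − N| | M + N = 8] = (1/10) / (1/10) = 1.

1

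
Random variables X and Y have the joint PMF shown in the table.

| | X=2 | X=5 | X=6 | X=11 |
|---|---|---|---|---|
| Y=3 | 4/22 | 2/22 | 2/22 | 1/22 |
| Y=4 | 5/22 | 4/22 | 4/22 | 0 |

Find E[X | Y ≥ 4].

P(Y ≥ 4) = 13/22.
Σ X·P over the event = 2·(5/22) + 5·(4/22) + 6·(4/22) = 27/11.
E[X | Y ≥ 4] = (27/11) / (13/22) = 54/13.

54/13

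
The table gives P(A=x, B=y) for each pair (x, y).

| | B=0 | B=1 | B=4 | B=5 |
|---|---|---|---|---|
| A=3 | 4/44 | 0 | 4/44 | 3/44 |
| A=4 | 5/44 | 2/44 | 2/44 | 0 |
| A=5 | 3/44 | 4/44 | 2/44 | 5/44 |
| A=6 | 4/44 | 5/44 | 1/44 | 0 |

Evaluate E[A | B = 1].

58/11

P(B = 1) = 1/4.
Σ A·P over the event = 4·(2/44) + 5·(4/44) + 6·(5/44) = 29/22.
E[A | B = 1] = (29/22) / (1/4) = 58/11.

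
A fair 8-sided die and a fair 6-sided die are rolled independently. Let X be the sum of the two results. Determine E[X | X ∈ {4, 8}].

20/3

P(X ∈ {4, 8}) = 3/16.
Σ over the event: 4·1/16 + 8·1/8 = 5/4.
E[X | X ∈ {4, 8}] = (5/4) / (3/16) = 20/3.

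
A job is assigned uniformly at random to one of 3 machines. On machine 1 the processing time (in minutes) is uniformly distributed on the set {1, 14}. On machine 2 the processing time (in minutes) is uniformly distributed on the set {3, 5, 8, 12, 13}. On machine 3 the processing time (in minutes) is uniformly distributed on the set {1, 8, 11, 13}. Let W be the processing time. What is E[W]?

E[W | machine 1] = (1+14)/2 = 15/2.
E[W | machine 2] = (3+5+8+12+13)/5 = 41/5.
E[W | machine 3] = (1+8+11+13)/4 = 33/4.
By the law of total expectation,
E[W] = (1/3)·(15/2) + (1/3)·(41/5) + (1/3)·(33/4) = 479/60.

479/60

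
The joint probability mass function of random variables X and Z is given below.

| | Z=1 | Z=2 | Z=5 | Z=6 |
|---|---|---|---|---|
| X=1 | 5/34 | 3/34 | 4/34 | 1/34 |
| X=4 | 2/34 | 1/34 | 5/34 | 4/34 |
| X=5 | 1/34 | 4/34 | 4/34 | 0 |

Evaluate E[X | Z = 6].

P(Z = 6) = 5/34.
Summing X·P(X=x,Z=y) over the conditioning event gives 1/2.
E[X | Z = 6] = (1/2) / (5/34) = 17/5.

17/5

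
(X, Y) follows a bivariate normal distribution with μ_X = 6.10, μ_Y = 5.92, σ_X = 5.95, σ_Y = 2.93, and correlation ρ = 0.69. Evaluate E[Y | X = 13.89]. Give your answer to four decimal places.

8.5669

For a bivariate normal, E[Y | X=x] = μ_Y + ρ·(σ_Y/σ_X)·(x − μ_X).
E[Y | X=13.89] = 5.92 + (0.69)·(2.93/5.95)·(13.89 − (6.10)) = 5.92 + (0.33978)·(7.79) = 8.5669.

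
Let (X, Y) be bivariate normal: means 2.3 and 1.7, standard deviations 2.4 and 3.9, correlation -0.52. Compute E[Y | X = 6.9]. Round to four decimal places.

E[Y | X=x] = μ_Y + ρ(σ_Y/σ_X)(x − μ_X) for jointly normal variables.
E[Y | X=6.9] = 1.7 + (-0.52)·(3.9/2.4)·(6.9 − (2.3)) = 1.7 + (-0.845)·(4.6) = -2.1870.

-2.1870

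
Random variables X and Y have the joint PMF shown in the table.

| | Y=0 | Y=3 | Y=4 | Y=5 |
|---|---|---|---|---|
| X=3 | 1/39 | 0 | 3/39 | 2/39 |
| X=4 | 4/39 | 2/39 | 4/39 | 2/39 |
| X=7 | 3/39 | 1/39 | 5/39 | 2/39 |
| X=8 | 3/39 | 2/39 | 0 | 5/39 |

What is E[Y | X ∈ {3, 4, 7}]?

P(X ∈ {3, 4, 7}) = 29/39.
Summing Y·P(X=x,Y=y) over the conditioning event gives 29/13.
E[Y | X ∈ {3, 4, 7}] = (29/13) / (29/39) = 3.

3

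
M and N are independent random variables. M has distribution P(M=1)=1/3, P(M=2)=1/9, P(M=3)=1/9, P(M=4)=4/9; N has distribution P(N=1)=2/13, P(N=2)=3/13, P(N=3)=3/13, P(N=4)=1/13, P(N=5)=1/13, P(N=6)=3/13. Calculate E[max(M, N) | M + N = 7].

P(M + N = 7) = 23/117.
Summing max(M,N)·P(x,y) over outcomes with M + N = 7 gives 37/39.
E[max(M, N) | M + N = 7] = (37/39) / (23/117) = 111/23.

111/23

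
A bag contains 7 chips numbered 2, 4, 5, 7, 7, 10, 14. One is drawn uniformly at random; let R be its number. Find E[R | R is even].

15/2

P(R is even) = 4/7.
Σ over the event: 2·1/7 + 4·1/7 + 10·1/7 + 14·1/7 = 30/7.
E[R | R is even] = (30/7) / (4/7) = 15/2.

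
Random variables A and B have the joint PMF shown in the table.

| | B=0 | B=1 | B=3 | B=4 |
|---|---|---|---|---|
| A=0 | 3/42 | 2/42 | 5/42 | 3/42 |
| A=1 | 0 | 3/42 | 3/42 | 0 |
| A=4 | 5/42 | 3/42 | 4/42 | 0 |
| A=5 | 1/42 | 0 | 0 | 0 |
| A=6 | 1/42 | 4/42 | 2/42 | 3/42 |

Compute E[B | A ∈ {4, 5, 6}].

P(A ∈ {4, 5, 6}) = 23/42.
Σ B·P over the event = 0·(5/42) + 1·(3/42) + 3·(4/42) + 0·(1/42) + 0·(1/42) + 1·(4/42) + 3·(2/42) + 4·(3/42) = 37/42.
E[B | A ∈ {4, 5, 6}] = (37/42) / (23/42) = 37/23.

37/23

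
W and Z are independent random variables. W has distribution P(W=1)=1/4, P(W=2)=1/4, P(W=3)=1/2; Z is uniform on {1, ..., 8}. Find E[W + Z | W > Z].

P(W > Z) = 5/32.
Summing (W+Z)·P(x,y) over outcomes with W > Z gives 21/32.
E[W + Z | W > Z] = (21/32) / (5/32) = 21/5.

21/5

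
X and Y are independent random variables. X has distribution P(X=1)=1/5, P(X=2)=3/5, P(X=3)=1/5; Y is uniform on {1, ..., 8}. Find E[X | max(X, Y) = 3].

P(max(X, Y) = 3) = 7/40.
Summing X·P(x,y) over outcomes with max(X, Y) = 3 gives 2/5.
E[X | max(X, Y) = 3] = (2/5) / (7/40) = 16/7.

16/7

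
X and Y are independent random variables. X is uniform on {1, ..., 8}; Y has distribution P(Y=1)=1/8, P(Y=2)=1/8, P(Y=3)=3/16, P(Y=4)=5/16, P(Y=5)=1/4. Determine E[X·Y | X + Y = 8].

223/16

P(X + Y = 8) = 1/8.
Summing XY·P(x,y) over outcomes with X + Y = 8 gives 223/128.
E[X·Y | X + Y = 8] = (223/128) / (1/8) = 223/16.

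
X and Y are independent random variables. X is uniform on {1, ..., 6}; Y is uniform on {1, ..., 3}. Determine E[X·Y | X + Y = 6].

22/3

Outcomes with X + Y = 6: (3,3), (4,2), (5,1), each with probability 1/18.
E[X·Y | X + Y = 6] = (9 + 8 + 5) / 3 = 22/3.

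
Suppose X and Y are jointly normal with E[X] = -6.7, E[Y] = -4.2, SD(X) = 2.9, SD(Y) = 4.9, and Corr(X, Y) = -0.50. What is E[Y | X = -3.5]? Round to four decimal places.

For a bivariate normal, E[Y | X=x] = μ_Y + ρ·(σ_Y/σ_X)·(x − μ_X).
E[Y | X=-3.5] = -4.2 + (-0.50)·(4.9/2.9)·(-3.5 − (-6.7)) = -4.2 + (-0.844828)·(3.2) = -6.9034.

-6.9034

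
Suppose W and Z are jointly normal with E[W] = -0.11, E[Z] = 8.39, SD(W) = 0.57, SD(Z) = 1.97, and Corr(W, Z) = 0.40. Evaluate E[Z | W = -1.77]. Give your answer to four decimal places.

E[Z | W=x] = μ_Z + ρ(σ_Z/σ_W)(x − μ_W) for jointly normal variables.
E[Z | W=-1.77] = 8.39 + (0.40)·(1.97/0.57)·(-1.77 − (-0.11)) = 8.39 + (1.3825)·(-1.66) = 6.0951.

6.0951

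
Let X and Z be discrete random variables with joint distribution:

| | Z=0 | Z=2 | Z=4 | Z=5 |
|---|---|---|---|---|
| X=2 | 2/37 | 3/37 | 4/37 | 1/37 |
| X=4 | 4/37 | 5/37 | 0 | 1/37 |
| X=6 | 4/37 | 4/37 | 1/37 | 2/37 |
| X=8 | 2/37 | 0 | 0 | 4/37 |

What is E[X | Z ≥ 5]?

P(Z ≥ 5) = 8/37.
Σ X·P over the event = 2·(1/37) + 4·(1/37) + 6·(2/37) + 8·(4/37) = 50/37.
E[X | Z ≥ 5] = (50/37) / (8/37) = 25/4.

25/4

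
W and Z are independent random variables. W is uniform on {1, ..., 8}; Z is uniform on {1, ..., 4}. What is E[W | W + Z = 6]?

Outcomes with W + Z = 6: (2,4), (3,3), (4,2), (5,1), each with probability 1/32.
E[W | W + Z = 6] = (2 + 3 + 4 + 5) / 4 = 7/2.

7/2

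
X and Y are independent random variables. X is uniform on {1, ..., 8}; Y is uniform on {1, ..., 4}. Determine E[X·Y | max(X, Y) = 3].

27/5

P(max(X, Y) = 3) = 5/32.
Summing XY·P(x,y) over outcomes with max(X, Y) = 3 gives 27/32.
E[X·Y | max(X, Y) = 3] = (27/32) / (5/32) = 27/5.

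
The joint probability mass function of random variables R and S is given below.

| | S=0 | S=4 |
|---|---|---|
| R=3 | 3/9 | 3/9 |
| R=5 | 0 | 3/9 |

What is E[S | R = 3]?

2

P(R = 3) = 2/3.
Σ S·P over the event = 0·(3/9) + 4·(3/9) = 4/3.
E[S | R = 3] = (4/3) / (2/3) = 2.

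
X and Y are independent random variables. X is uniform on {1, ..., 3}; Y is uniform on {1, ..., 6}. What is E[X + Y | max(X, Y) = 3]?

Outcomes with max(X, Y) = 3: (1,3), (2,3), (3,1), (3,2), (3,3), each with probability 1/18.
E[X + Y | max(X, Y) = 3] = (4 + 5 + 4 + 5 + 6) / 5 = 24/5.

24/5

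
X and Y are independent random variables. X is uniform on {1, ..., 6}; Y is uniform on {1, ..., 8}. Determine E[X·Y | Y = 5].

35/2

P(Y = 5) = 1/8.
Summing XY·P(x,y) over outcomes with Y = 5 gives 35/16.
E[X·Y | Y = 5] = (35/16) / (1/8) = 35/2.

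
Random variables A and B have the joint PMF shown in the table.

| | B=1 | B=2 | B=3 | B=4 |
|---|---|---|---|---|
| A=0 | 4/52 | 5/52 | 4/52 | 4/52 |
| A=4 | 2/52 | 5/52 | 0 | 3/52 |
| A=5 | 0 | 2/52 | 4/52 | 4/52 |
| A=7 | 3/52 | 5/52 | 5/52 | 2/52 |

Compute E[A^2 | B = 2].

P(B = 2) = 17/52.
Summing A^2·P(A=x,B=y) over the conditioning event gives 375/52.
E[A^2 | B = 2] = (375/52) / (17/52) = 375/17.

375/17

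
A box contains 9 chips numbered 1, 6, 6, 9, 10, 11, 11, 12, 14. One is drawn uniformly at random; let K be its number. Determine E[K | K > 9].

58/5

P(K > 9) = 5/9.
Σ over the event: 10·1/9 + 11·2/9 + 12·1/9 + 14·1/9 = 58/9.
E[K | K > 9] = (58/9) / (5/9) = 58/5.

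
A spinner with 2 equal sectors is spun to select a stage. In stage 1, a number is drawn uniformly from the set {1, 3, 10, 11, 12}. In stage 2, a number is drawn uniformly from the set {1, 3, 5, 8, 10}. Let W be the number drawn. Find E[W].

E[W | stage 1] = (1+3+10+11+12)/5 = 37/5.
E[W | stage 2] = (1+3+5+8+10)/5 = 27/5.
E[W] = (1/2)·(37/5) + (1/2)·(27/5) = 32/5.

32/5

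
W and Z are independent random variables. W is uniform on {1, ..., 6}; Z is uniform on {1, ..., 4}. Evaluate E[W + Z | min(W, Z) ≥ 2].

P(min(W, Z) ≥ 2) = 5/8.
Summing (W+Z)·P(x,y) over outcomes with min(W, Z) ≥ 2 gives 35/8.
E[W + Z | min(W, Z) ≥ 2] = (35/8) / (5/8) = 7.

7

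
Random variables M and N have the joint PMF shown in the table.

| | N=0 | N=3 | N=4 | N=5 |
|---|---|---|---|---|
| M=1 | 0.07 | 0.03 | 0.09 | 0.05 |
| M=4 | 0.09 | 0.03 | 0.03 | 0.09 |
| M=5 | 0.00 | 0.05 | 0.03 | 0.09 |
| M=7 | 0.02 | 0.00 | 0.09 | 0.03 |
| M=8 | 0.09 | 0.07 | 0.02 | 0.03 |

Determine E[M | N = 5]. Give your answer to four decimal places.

P(N = 5) = 0.29.
Σ M·P over the event = 1·(0.05) + 4·(0.09) + 5·(0.09) + 7·(0.03) + 8·(0.03) = 1.31.
E[M | N = 5] = (1.31) / (0.29) = 4.5172.

4.5172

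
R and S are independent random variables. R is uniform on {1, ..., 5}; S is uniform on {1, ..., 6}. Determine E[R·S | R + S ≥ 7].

49/3

P(R + S ≥ 7) = 1/2.
Summing RS·P(x,y) over outcomes with R + S ≥ 7 gives 49/6.
E[R·S | R + S ≥ 7] = (49/6) / (1/2) = 49/3.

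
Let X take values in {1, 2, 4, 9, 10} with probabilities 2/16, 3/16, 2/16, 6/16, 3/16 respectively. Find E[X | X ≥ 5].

28/3

P(X ≥ 5) = 9/16.
Σ over the event: 9·3/8 + 10·3/16 = 21/4.
E[X | X ≥ 5] = (21/4) / (9/16) = 28/3.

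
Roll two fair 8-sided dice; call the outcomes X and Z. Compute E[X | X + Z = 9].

9/2

Outcomes with X + Z = 9: (1,8), (2,7), (3,6), (4,5), (5,4), (6,3), (7,2), (8,1), each with probability 1/64.
E[X | X + Z = 9] = (1 + 2 + 3 + 4 + 5 + 6 + 7 + 8) / 8 = 9/2.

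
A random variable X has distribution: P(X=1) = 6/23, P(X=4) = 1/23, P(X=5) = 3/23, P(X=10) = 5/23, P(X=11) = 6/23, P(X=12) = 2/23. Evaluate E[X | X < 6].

5/2

P(X < 6) = 10/23.
Σ over the event: 1·6/23 + 4·1/23 + 5·3/23 = 25/23.
E[X | X < 6] = (25/23) / (10/23) = 5/2.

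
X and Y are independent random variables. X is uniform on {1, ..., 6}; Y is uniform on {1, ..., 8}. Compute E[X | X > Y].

P(X > Y) = 5/16.
Summing X·P(x,y) over outcomes with X > Y gives 35/24.
E[X | X > Y] = (35/24) / (5/16) = 14/3.

14/3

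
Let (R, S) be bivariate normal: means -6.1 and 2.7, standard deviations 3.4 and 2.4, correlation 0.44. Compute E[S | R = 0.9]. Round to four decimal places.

E[S | R=x] = μ_S + ρ(σ_S/σ_R)(x − μ_R) for jointly normal variables.
E[S | R=0.9] = 2.7 + (0.44)·(2.4/3.4)·(0.9 − (-6.1)) = 2.7 + (0.31059)·(7) = 4.8741.

4.8741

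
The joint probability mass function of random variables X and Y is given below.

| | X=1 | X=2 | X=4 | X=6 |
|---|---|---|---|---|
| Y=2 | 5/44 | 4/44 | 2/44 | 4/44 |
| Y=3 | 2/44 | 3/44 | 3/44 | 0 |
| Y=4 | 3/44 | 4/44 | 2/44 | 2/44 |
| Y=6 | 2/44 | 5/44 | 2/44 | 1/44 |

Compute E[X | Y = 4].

31/11

P(Y = 4) = 1/4.
Σ X·P over the event = 1·(3/44) + 2·(4/44) + 4·(2/44) + 6·(2/44) = 31/44.
E[X | Y = 4] = (31/44) / (1/4) = 31/11.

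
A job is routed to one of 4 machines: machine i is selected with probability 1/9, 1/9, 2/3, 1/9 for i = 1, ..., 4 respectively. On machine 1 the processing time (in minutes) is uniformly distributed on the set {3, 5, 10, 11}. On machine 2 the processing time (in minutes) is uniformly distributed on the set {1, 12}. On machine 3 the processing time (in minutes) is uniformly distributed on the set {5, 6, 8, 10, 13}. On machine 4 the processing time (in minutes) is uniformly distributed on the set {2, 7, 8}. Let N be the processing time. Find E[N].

4189/540

E[N | machine 1] = (3+5+10+11)/4 = 29/4.
E[N | machine 2] = (1+12)/2 = 13/2.
E[N | machine 3] = (5+6+8+10+13)/5 = 42/5.
E[N | machine 4] = (2+7+8)/3 = 17/3.
E[N] = (1/9)·(29/4) + (1/9)·(13/2) + (2/3)·(42/5) + (1/9)·(17/3) = 4189/540.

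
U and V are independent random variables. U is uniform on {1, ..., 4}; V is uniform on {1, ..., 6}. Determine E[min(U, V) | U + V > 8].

Outcomes with U + V > 8: (3,6), (4,5), (4,6), each with probability 1/24.
E[min(U, V) | U + V > 8] = (3 + 4 + 4) / 3 = 11/3.

11/3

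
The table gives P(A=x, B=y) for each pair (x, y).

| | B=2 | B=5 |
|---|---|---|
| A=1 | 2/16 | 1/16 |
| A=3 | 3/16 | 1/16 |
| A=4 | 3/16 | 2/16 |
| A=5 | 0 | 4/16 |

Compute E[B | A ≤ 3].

20/7

P(A ≤ 3) = 7/16.
Σ B·P over the event = 2·(2/16) + 5·(1/16) + 2·(3/16) + 5·(1/16) = 5/4.
E[B | A ≤ 3] = (5/4) / (7/16) = 20/7.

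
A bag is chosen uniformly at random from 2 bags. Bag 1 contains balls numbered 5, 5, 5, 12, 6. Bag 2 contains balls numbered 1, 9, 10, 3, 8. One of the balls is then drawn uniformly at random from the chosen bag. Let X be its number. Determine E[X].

32/5

E[X | bag 1] = (5+5+5+12+6)/5 = 33/5.
E[X | bag 2] = (1+9+10+3+8)/5 = 31/5.
By the law of total expectation,
E[X] = (1/2)·(33/5) + (1/2)·(31/5) = 32/5.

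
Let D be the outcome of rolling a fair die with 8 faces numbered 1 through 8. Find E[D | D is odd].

Given D is odd, D is equally likely to be any of {1, 3, 5, 7}.
E[D | D is odd] = (1 + 3 + 5 + 7) / 4 = 4.

4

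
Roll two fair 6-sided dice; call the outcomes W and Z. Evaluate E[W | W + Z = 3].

Outcomes with W + Z = 3: (1,2), (2,1), each with probability 1/36.
E[W | W + Z = 3] = (1 + 2) / 2 = 3/2.

3/2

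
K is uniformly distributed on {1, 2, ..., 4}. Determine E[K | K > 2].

7/2

Given K > 2, K is equally likely to be any of {3, 4}.
E[K | K > 2] = (3 + 4) / 2 = 7/2.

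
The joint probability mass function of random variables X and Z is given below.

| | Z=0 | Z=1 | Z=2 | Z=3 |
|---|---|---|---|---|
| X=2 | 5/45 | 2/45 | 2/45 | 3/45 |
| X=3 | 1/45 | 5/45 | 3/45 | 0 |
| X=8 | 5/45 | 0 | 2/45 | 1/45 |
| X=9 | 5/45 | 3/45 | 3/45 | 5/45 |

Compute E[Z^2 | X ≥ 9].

15/4

P(X ≥ 9) = 16/45.
Summing Z^2·P(X=x,Z=y) over the conditioning event gives 4/3.
E[Z^2 | X ≥ 9] = (4/3) / (16/45) = 15/4.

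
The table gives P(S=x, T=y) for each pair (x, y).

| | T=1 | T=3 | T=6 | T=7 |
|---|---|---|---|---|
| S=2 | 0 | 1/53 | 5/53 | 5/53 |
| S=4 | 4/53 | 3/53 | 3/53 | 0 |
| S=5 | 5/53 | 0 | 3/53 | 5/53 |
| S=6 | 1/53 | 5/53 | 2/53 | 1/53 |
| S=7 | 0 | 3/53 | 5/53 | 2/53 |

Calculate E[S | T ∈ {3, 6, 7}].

204/43

P(T ∈ {3, 6, 7}) = 43/53.
Summing S·P(S=x,T=y) over the conditioning event gives 204/53.
E[S | T ∈ {3, 6, 7}] = (204/53) / (43/53) = 204/43.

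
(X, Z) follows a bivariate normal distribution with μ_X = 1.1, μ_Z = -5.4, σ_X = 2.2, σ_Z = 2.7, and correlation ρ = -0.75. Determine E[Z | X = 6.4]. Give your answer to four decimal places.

The regression of Z on X has slope ρ·σ_Z/σ_X and passes through (μ_X, μ_Z).
E[Z | X=6.4] = -5.4 + (-0.75)·(2.7/2.2)·(6.4 − (1.1)) = -5.4 + (-0.92045)·(5.3) = -10.2784.

-10.2784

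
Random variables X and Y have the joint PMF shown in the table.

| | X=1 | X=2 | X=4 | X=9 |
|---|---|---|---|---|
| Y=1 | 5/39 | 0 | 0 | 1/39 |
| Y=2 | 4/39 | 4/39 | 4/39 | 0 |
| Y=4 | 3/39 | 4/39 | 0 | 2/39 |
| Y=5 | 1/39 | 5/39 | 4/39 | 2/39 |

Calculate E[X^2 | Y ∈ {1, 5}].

P(Y ∈ {1, 5}) = 6/13.
Σ X^2·P over the event = 1·(5/39) + 1·(1/39) + 4·(5/39) + 16·(4/39) + 81·(1/39) + 81·(2/39) = 111/13.
E[X^2 | Y ∈ {1, 5}] = (111/13) / (6/13) = 37/2.

37/2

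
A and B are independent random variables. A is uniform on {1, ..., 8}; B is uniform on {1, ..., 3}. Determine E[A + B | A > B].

22/3

P(A > B) = 3/4.
Summing (A+B)·P(x,y) over outcomes with A > B gives 11/2.
E[A + B | A > B] = (11/2) / (3/4) = 22/3.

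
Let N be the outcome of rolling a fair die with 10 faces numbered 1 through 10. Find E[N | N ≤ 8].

9/2

Given N ≤ 8, N is equally likely to be any of {1, 2, 3, 4, 5, 6, 7, 8}.
E[N | N ≤ 8] = (1 + 2 + 3 + 4 + 5 + 6 + 7 + 8) / 8 = 9/2.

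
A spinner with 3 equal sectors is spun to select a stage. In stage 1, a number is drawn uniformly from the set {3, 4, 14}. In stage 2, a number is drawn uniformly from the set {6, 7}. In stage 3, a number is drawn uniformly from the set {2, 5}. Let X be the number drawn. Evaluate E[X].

E[X | stage 1] = (3+4+14)/3 = 7.
E[X | stage 2] = (6+7)/2 = 13/2.
E[X | stage 3] = (2+5)/2 = 7/2.
By the law of total expectation,
E[X] = (1/3)·(7) + (1/3)·(13/2) + (1/3)·(7/2) = 17/3.

17/3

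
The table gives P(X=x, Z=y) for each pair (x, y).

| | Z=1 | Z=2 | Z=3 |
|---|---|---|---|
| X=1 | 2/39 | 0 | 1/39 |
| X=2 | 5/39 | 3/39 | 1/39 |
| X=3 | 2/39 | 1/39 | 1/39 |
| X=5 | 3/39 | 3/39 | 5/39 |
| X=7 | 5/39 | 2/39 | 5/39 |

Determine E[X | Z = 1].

P(Z = 1) = 17/39.
Σ X·P over the event = 1·(2/39) + 2·(5/39) + 3·(2/39) + 5·(3/39) + 7·(5/39) = 68/39.
E[X | Z = 1] = (68/39) / (17/39) = 4.

4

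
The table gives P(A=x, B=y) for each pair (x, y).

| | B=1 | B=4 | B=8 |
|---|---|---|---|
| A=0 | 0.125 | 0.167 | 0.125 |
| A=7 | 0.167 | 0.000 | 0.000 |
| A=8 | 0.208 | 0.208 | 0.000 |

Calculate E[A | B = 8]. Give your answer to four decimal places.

0.0000

P(B = 8) = 0.125.
Σ A·P over the event = 0·(0.125) = 0.000.
E[A | B = 8] = (0.000) / (0.125) = 0.0000.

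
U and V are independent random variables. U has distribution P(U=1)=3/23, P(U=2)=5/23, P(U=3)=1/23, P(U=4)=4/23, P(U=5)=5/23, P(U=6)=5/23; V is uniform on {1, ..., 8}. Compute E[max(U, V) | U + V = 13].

P(U + V = 13) = 5/92.
Summing max(U,V)·P(x,y) over outcomes with U + V = 13 gives 75/184.
E[max(U, V) | U + V = 13] = (75/184) / (5/92) = 15/2.

15/2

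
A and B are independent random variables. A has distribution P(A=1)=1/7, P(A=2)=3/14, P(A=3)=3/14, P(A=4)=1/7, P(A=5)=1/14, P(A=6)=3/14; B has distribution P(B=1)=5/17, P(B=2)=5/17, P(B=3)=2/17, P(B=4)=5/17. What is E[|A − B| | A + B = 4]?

19/17

P(A + B = 4) = 1/7.
Summing |A−B|·P(x,y) over outcomes with A + B = 4 gives 19/119.
E[|A − B| | A + B = 4] = (19/119) / (1/7) = 19/17.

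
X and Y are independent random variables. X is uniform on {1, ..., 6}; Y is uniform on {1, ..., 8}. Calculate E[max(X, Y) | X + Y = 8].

11/2

Outcomes with X + Y = 8: (1,7), (2,6), (3,5), (4,4), (5,3), (6,2), each with probability 1/48.
E[max(X, Y) | X + Y = 8] = (7 + 6 + 5 + 4 + 5 + 6) / 6 = 11/2.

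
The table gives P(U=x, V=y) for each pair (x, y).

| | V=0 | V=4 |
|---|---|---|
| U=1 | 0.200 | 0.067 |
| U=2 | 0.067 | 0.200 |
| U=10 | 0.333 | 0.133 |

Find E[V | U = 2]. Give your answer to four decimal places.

2.9963

P(U = 2) = 0.267.
Summing V·P(U=x,V=y) over the conditioning event gives 0.800.
E[V | U = 2] = (0.800) / (0.267) = 2.9963.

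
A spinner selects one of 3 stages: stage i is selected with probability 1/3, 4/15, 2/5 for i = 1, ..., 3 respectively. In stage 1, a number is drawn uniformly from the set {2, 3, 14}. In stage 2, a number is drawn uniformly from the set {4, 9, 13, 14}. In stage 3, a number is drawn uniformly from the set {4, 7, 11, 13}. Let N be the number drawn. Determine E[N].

149/18

E[N | stage 1] = (2+3+14)/3 = 19/3.
E[N | stage 2] = (4+9+13+14)/4 = 10.
E[N | stage 3] = (4+7+11+13)/4 = 35/4.
By the law of total expectation,
E[N] = (1/3)·(19/3) + (4/15)·(10) + (2/5)·(35/4) = 149/18.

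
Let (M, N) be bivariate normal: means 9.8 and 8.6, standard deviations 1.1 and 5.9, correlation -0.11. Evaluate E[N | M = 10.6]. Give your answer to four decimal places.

8.1280

For a bivariate normal, E[N | M=x] = μ_N + ρ·(σ_N/σ_M)·(x − μ_M).
E[N | M=10.6] = 8.6 + (-0.11)·(5.9/1.1)·(10.6 − (9.8)) = 8.6 + (-0.59)·(0.8) = 8.1280.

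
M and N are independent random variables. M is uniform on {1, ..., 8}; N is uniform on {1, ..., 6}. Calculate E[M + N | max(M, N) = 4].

Outcomes with max(M, N) = 4: (1,4), (2,4), (3,4), (4,1), (4,2), (4,3), (4,4), each with probability 1/48.
E[M + N | max(M, N) = 4] = (5 + 6 + 7 + 5 + 6 + 7 + 8) / 7 = 44/7.

44/7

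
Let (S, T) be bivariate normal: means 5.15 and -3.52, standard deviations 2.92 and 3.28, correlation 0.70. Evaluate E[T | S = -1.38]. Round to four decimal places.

E[T | S=x] = μ_T + ρ(σ_T/σ_S)(x − μ_S) for jointly normal variables.
E[T | S=-1.38] = -3.52 + (0.70)·(3.28/2.92)·(-1.38 − (5.15)) = -3.52 + (0.7863)·(-6.53) = -8.6545.

-8.6545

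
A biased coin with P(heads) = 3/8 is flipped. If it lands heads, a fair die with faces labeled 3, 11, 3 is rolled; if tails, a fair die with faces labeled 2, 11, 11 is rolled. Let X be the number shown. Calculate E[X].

E[X | heads] = (3+11+3)/3 = 17/3.
E[X | tails] = (2+11+11)/3 = 8.
E[X] = (3/8)·(17/3) + (5/8)·(8) = 57/8.

57/8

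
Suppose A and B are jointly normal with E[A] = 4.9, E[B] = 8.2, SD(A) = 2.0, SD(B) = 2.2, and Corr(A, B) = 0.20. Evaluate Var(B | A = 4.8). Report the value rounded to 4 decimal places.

4.6464

For a bivariate normal, Var(B | A=x) = σ_B²(1 − ρ²).
Var(B | A=4.8) = (2.2)²·(1 − (0.20)²) = 4.84·0.96 = 4.6464.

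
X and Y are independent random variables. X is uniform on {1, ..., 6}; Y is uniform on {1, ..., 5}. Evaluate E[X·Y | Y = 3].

Outcomes with Y = 3: (1,3), (2,3), (3,3), (4,3), (5,3), (6,3), each with probability 1/30.
E[X·Y | Y = 3] = (3 + 6 + 9 + 12 + 15 + 18) / 6 = 21/2.

21/2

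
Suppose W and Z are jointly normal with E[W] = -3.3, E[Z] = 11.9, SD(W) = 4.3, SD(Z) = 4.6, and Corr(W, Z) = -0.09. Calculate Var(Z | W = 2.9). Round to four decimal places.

Var(Z | W=x) = (1 − ρ²)·σ_Z².
Var(Z | W=2.9) = (4.6)²·(1 − (-0.09)²) = 21.16·0.9919 = 20.9886.

20.9886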